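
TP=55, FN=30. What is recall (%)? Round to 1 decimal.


Recall = TP / (TP + FN) * 100
= 55 / (55 + 30)
= 55 / 85
= 0.6471
= 64.7%

64.7


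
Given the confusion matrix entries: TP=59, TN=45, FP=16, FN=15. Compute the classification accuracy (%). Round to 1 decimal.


Accuracy = (TP + TN) / (TP + TN + FP + FN) * 100
= (59 + 45) / (59 + 45 + 16 + 15)
= 104 / 135
= 0.7704
= 77.0%

77.0


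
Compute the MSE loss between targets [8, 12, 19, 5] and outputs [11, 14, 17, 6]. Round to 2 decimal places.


Differences: [-3, -2, 2, -1]
Squared errors: [9, 4, 4, 1]
Sum of squared errors = 18
MSE = 18 / 4 = 4.50

4.50


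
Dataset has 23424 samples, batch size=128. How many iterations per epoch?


Iterations per epoch = dataset_size / batch_size
= 23424 / 128
= 183

183


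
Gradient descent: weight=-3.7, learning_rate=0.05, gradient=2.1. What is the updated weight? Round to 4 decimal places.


w_new = w_old - lr * gradient
= -3.7 - 0.05 * 2.1
= -3.7 - (0.105)
= -3.8050

-3.8050


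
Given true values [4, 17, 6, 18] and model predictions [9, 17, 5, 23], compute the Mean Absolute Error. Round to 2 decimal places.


Absolute errors: [5, 0, 1, 5]
Sum of absolute errors = 11
MAE = 11 / 4 = 2.75

2.75


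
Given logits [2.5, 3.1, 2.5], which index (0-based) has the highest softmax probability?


Softmax is a monotonic transformation, so it preserves the argmax.
We need to find the index of the maximum logit.
Index 0: 2.5
Index 1: 3.1
Index 2: 2.5
Maximum logit = 3.1 at index 1

1


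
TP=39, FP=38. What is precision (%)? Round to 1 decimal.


Precision = TP / (TP + FP) * 100
= 39 / (39 + 38)
= 39 / 77
= 0.5065
= 50.6%

50.6


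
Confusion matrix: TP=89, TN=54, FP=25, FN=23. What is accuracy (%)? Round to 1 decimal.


Accuracy = (TP + TN) / (TP + TN + FP + FN) * 100
= (89 + 54) / (89 + 54 + 25 + 23)
= 143 / 191
= 0.7487
= 74.9%

74.9


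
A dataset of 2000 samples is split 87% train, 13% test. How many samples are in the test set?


Train samples = 2000 * 87% = 1740
Test samples = 2000 - 1740
= 260

260


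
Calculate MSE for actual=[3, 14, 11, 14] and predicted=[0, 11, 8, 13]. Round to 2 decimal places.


Differences: [3, 3, 3, 1]
Squared errors: [9, 9, 9, 1]
Sum of squared errors = 28
MSE = 28 / 4 = 7.00

7.00


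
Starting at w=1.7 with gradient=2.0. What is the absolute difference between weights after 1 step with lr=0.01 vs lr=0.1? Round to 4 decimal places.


With lr=0.01: w_new = 1.7 - 0.01 * 2.0 = 1.68
With lr=0.1: w_new = 1.7 - 0.1 * 2.0 = 1.5
Absolute difference = |1.68 - 1.5|
= 0.1800

0.1800


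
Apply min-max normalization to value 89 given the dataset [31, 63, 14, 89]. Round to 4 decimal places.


Min = 14, Max = 89
Range = 89 - 14 = 75
Scaled = (x - min) / (max - min)
= (89 - 14) / 75
= 75 / 75
= 1.0000

1.0000


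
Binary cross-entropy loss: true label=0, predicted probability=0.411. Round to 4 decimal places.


For y=0: Loss = -log(1-p)
= -log(1 - 0.411)
= -log(0.589)
= -(-0.5293)
= 0.5293

0.5293


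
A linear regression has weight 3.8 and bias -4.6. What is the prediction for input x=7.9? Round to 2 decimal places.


y = 3.8 * 7.9 + (-4.6)
= 30.02 + (-4.6)
= 25.42

25.42


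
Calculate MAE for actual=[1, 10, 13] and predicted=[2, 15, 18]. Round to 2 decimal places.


Absolute errors: [1, 5, 5]
Sum of absolute errors = 11
MAE = 11 / 3 = 3.67

3.67


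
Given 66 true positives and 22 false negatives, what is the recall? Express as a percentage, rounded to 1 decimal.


Recall = TP / (TP + FN) * 100
= 66 / (66 + 22)
= 66 / 88
= 0.75
= 75.0%

75.0


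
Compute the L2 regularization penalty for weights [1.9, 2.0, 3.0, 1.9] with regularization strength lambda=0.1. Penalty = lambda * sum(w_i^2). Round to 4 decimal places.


Squaring each weight:
1.9^2 = 3.61
2.0^2 = 4.0
3.0^2 = 9.0
1.9^2 = 3.61
Sum of squares = 20.22
Penalty = 0.1 * 20.22 = 2.0220

2.0220


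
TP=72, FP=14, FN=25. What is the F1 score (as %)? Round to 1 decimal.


Precision = TP / (TP + FP) = 72 / 86 = 0.8372
Recall = TP / (TP + FN) = 72 / 97 = 0.7423
F1 = 2 * P * R / (P + R)
= 2 * 0.8372 * 0.7423 / (0.8372 + 0.7423)
= 1.2429 / 1.5795
= 0.7869
As percentage: 78.7%

78.7


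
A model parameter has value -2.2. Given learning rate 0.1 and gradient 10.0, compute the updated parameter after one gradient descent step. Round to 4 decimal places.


w_new = w_old - lr * gradient
= -2.2 - 0.1 * 10.0
= -2.2 - (1.0)
= -3.2000

-3.2000


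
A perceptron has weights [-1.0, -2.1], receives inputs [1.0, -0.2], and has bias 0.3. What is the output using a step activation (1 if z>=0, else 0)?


z = w . x + b
= -1.0*1.0 + -2.1*-0.2 + 0.3
= -1.0 + 0.42 + 0.3
= -0.58 + 0.3
= -0.28
Since z = -0.28 < 0, output = 0

0


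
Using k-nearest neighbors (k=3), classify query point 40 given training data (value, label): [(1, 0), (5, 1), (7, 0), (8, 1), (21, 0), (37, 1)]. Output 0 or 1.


Distances from query 40:
Point 37 (class 1): distance = 3
Point 21 (class 0): distance = 19
Point 8 (class 1): distance = 32
K=3 nearest neighbors: classes = [1, 0, 1]
Votes for class 1: 2 / 3
Majority vote => class 1

1


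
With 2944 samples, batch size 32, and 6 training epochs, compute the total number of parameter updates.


Iterations per epoch = 2944 / 32 = 92
Total updates = iterations_per_epoch * epochs
= 92 * 6
= 552

552


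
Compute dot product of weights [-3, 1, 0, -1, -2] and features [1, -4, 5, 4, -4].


Element-wise products:
-3 * 1 = -3
1 * -4 = -4
0 * 5 = 0
-1 * 4 = -4
-2 * -4 = 8
Sum = -3 + -4 + 0 + -4 + 8
= -3

-3


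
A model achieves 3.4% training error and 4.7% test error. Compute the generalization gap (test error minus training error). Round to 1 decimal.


Generalization gap = test_error - train_error
= 4.7 - 3.4
= 1.3%
A small gap suggests good generalization.

1.3


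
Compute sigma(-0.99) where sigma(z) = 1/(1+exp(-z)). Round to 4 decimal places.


sigmoid(z) = 1 / (1 + exp(-z))
exp(-(-0.99)) = exp(0.99) = 2.6912
1 + 2.6912 = 3.6912
1 / 3.6912 = 0.2709

0.2709


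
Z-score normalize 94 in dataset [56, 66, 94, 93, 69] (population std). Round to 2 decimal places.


Mean = (56 + 66 + 94 + 93 + 69) / 5 = 75.6
Variance = sum((x_i - mean)^2) / n = 232.24
Std = sqrt(232.24) = 15.2394
Z = (x - mean) / std
= (94 - 75.6) / 15.2394
= 18.4 / 15.2394
= 1.21

1.21


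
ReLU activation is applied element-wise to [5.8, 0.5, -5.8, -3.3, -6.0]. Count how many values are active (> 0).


ReLU(x) = max(0, x) for each element:
ReLU(5.8) = 5.8
ReLU(0.5) = 0.5
ReLU(-5.8) = 0
ReLU(-3.3) = 0
ReLU(-6.0) = 0
Active neurons (>0): 2

2


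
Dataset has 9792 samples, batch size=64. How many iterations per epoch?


Iterations per epoch = dataset_size / batch_size
= 9792 / 64
= 153

153


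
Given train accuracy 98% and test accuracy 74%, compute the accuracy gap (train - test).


Gap = train_accuracy - test_accuracy
= 98 - 74
= 24%
This large gap strongly indicates overfitting.

24


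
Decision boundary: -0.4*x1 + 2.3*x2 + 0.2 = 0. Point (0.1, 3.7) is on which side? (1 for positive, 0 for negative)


Compute -0.4 * 0.1 + 2.3 * 3.7 + 0.2
= -0.04 + 8.51 + 0.2
= 8.67
Since 8.67 >= 0, the point is on the positive side.

1


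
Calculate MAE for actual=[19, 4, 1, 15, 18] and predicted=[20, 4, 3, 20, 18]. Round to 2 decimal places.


Absolute errors: [1, 0, 2, 5, 0]
Sum of absolute errors = 8
MAE = 8 / 5 = 1.60

1.60


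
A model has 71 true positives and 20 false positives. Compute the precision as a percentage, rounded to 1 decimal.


Precision = TP / (TP + FP) * 100
= 71 / (71 + 20)
= 71 / 91
= 0.7802
= 78.0%

78.0


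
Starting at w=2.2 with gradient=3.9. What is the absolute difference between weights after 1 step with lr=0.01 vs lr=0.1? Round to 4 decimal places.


With lr=0.01: w_new = 2.2 - 0.01 * 3.9 = 2.161
With lr=0.1: w_new = 2.2 - 0.1 * 3.9 = 1.81
Absolute difference = |2.161 - 1.81|
= 0.3510

0.3510


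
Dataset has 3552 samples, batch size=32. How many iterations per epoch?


Iterations per epoch = dataset_size / batch_size
= 3552 / 32
= 111

111


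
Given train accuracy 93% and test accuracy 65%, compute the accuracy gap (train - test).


Gap = train_accuracy - test_accuracy
= 93 - 65
= 28%
This large gap strongly indicates overfitting.

28


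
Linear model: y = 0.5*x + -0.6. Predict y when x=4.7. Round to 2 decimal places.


y = 0.5 * 4.7 + (-0.6)
= 2.35 + (-0.6)
= 1.75

1.75


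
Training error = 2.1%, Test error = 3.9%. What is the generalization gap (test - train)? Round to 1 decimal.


Generalization gap = test_error - train_error
= 3.9 - 2.1
= 1.8%
A small gap suggests good generalization.

1.8


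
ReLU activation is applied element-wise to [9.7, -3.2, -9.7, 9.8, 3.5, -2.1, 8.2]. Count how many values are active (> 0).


ReLU(x) = max(0, x) for each element:
ReLU(9.7) = 9.7
ReLU(-3.2) = 0
ReLU(-9.7) = 0
ReLU(9.8) = 9.8
ReLU(3.5) = 3.5
ReLU(-2.1) = 0
ReLU(8.2) = 8.2
Active neurons (>0): 4

4


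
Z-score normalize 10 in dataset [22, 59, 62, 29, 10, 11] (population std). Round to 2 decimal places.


Mean = (22 + 59 + 62 + 29 + 10 + 11) / 6 = 32.1667
Variance = sum((x_i - mean)^2) / n = 443.8056
Std = sqrt(443.8056) = 21.0667
Z = (x - mean) / std
= (10 - 32.1667) / 21.0667
= -22.1667 / 21.0667
= -1.05

-1.05


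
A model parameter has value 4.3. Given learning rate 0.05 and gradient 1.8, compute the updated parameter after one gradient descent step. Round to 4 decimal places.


w_new = w_old - lr * gradient
= 4.3 - 0.05 * 1.8
= 4.3 - (0.09)
= 4.2100

4.2100


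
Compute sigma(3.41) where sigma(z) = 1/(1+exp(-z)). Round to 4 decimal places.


sigmoid(z) = 1 / (1 + exp(-z))
exp(-(3.41)) = exp(-3.41) = 0.033
1 + 0.033 = 1.033
1 / 1.033 = 0.9680

0.9680


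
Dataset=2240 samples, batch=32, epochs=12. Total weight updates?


Iterations per epoch = 2240 / 32 = 70
Total updates = iterations_per_epoch * epochs
= 70 * 12
= 840

840


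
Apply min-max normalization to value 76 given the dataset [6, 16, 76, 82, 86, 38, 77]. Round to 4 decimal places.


Min = 6, Max = 86
Range = 86 - 6 = 80
Scaled = (x - min) / (max - min)
= (76 - 6) / 80
= 70 / 80
= 0.8750

0.8750


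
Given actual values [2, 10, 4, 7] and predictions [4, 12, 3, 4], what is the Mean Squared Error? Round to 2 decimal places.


Differences: [-2, -2, 1, 3]
Squared errors: [4, 4, 1, 9]
Sum of squared errors = 18
MSE = 18 / 4 = 4.50

4.50


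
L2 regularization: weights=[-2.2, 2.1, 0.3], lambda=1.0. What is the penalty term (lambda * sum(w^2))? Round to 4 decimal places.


Squaring each weight:
(-2.2)^2 = 4.84
2.1^2 = 4.41
0.3^2 = 0.09
Sum of squares = 9.34
Penalty = 1.0 * 9.34 = 9.3400

9.3400


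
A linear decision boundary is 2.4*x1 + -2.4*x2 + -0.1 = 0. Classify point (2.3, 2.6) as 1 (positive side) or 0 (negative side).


Compute 2.4 * 2.3 + -2.4 * 2.6 + -0.1
= 5.52 + -6.24 + -0.1
= -0.82
Since -0.82 < 0, the point is on the negative side.

0


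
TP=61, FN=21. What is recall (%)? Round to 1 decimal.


Recall = TP / (TP + FN) * 100
= 61 / (61 + 21)
= 61 / 82
= 0.7439
= 74.4%

74.4


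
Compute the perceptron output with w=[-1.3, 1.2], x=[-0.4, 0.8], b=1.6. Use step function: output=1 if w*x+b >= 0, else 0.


z = w . x + b
= -1.3*-0.4 + 1.2*0.8 + 1.6
= 0.52 + 0.96 + 1.6
= 1.48 + 1.6
= 3.08
Since z = 3.08 >= 0, output = 1

1


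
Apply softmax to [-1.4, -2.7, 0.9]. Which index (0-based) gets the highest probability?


Softmax is a monotonic transformation, so it preserves the argmax.
We need to find the index of the maximum logit.
Index 0: -1.4
Index 1: -2.7
Index 2: 0.9
Maximum logit = 0.9 at index 2

2


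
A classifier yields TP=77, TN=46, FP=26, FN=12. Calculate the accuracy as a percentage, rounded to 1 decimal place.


Accuracy = (TP + TN) / (TP + TN + FP + FN) * 100
= (77 + 46) / (77 + 46 + 26 + 12)
= 123 / 161
= 0.764
= 76.4%

76.4


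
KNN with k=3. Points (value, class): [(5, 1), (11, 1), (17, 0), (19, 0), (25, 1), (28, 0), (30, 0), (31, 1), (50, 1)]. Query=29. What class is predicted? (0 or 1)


Distances from query 29:
Point 28 (class 0): distance = 1
Point 30 (class 0): distance = 1
Point 31 (class 1): distance = 2
K=3 nearest neighbors: classes = [0, 0, 1]
Votes for class 1: 1 / 3
Majority vote => class 0

0


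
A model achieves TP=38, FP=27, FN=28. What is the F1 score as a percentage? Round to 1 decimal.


Precision = TP / (TP + FP) = 38 / 65 = 0.5846
Recall = TP / (TP + FN) = 38 / 66 = 0.5758
F1 = 2 * P * R / (P + R)
= 2 * 0.5846 * 0.5758 / (0.5846 + 0.5758)
= 0.6732 / 1.1604
= 0.5802
As percentage: 58.0%

58.0


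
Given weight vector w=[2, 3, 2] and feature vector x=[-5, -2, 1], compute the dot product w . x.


Element-wise products:
2 * -5 = -10
3 * -2 = -6
2 * 1 = 2
Sum = -10 + -6 + 2
= -14

-14


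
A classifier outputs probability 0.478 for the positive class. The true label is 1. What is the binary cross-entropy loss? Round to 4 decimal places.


For y=1: Loss = -log(p)
= -log(0.478)
= -(-0.7381)
= 0.7381

0.7381


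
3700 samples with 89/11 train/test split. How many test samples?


Train samples = 3700 * 89% = 3293
Test samples = 3700 - 3293
= 407

407


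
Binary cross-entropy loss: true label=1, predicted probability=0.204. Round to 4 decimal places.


For y=1: Loss = -log(p)
= -log(0.204)
= -(-1.5896)
= 1.5896

1.5896


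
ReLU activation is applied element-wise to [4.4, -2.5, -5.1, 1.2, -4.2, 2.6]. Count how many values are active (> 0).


ReLU(x) = max(0, x) for each element:
ReLU(4.4) = 4.4
ReLU(-2.5) = 0
ReLU(-5.1) = 0
ReLU(1.2) = 1.2
ReLU(-4.2) = 0
ReLU(2.6) = 2.6
Active neurons (>0): 3

3


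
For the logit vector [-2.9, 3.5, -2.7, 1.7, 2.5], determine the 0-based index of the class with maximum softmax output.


Softmax is a monotonic transformation, so it preserves the argmax.
We need to find the index of the maximum logit.
Index 0: -2.9
Index 1: 3.5
Index 2: -2.7
Index 3: 1.7
Index 4: 2.5
Maximum logit = 3.5 at index 1

1


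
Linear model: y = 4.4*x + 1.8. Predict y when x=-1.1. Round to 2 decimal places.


y = 4.4 * -1.1 + (1.8)
= -4.84 + (1.8)
= -3.04

-3.04


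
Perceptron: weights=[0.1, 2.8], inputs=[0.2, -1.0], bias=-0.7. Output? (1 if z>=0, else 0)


z = w . x + b
= 0.1*0.2 + 2.8*-1.0 + -0.7
= 0.02 + -2.8 + -0.7
= -2.78 + -0.7
= -3.48
Since z = -3.48 < 0, output = 0

0


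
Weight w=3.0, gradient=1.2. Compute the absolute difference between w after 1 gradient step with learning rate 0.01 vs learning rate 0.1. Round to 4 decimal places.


With lr=0.01: w_new = 3.0 - 0.01 * 1.2 = 2.988
With lr=0.1: w_new = 3.0 - 0.1 * 1.2 = 2.88
Absolute difference = |2.988 - 2.88|
= 0.1080

0.1080


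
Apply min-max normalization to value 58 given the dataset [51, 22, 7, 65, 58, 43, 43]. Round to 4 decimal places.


Min = 7, Max = 65
Range = 65 - 7 = 58
Scaled = (x - min) / (max - min)
= (58 - 7) / 58
= 51 / 58
= 0.8793

0.8793


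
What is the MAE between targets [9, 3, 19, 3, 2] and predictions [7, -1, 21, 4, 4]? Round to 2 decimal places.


Absolute errors: [2, 4, 2, 1, 2]
Sum of absolute errors = 11
MAE = 11 / 5 = 2.20

2.20


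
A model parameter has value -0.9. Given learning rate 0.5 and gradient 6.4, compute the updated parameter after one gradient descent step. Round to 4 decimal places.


w_new = w_old - lr * gradient
= -0.9 - 0.5 * 6.4
= -0.9 - (3.2)
= -4.1000

-4.1000


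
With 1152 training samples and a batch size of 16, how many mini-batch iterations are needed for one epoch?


Iterations per epoch = dataset_size / batch_size
= 1152 / 16
= 72

72


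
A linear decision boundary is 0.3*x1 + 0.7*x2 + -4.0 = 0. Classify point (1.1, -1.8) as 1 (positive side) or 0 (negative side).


Compute 0.3 * 1.1 + 0.7 * -1.8 + -4.0
= 0.33 + -1.26 + -4.0
= -4.93
Since -4.93 < 0, the point is on the negative side.

0


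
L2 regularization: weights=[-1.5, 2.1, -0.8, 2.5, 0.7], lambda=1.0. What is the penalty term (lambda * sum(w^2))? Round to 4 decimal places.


Squaring each weight:
(-1.5)^2 = 2.25
2.1^2 = 4.41
(-0.8)^2 = 0.64
2.5^2 = 6.25
0.7^2 = 0.49
Sum of squares = 14.04
Penalty = 1.0 * 14.04 = 14.0400

14.0400


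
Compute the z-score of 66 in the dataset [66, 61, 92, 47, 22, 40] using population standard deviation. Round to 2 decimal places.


Mean = (66 + 61 + 92 + 47 + 22 + 40) / 6 = 54.6667
Variance = sum((x_i - mean)^2) / n = 483.8889
Std = sqrt(483.8889) = 21.9975
Z = (x - mean) / std
= (66 - 54.6667) / 21.9975
= 11.3333 / 21.9975
= 0.52

0.52


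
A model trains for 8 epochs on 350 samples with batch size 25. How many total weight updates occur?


Iterations per epoch = 350 / 25 = 14
Total updates = iterations_per_epoch * epochs
= 14 * 8
= 112

112


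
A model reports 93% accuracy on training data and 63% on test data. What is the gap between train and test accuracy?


Gap = train_accuracy - test_accuracy
= 93 - 63
= 30%
This large gap strongly indicates overfitting.

30


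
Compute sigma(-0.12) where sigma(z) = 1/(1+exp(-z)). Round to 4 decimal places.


sigmoid(z) = 1 / (1 + exp(-z))
exp(-(-0.12)) = exp(0.12) = 1.1275
1 + 1.1275 = 2.1275
1 / 2.1275 = 0.4700

0.4700


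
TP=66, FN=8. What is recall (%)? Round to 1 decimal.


Recall = TP / (TP + FN) * 100
= 66 / (66 + 8)
= 66 / 74
= 0.8919
= 89.2%

89.2


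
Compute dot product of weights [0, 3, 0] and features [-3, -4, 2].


Element-wise products:
0 * -3 = 0
3 * -4 = -12
0 * 2 = 0
Sum = 0 + -12 + 0
= -12

-12


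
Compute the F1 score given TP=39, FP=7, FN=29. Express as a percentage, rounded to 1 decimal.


Precision = TP / (TP + FP) = 39 / 46 = 0.8478
Recall = TP / (TP + FN) = 39 / 68 = 0.5735
F1 = 2 * P * R / (P + R)
= 2 * 0.8478 * 0.5735 / (0.8478 + 0.5735)
= 0.9725 / 1.4214
= 0.6842
As percentage: 68.4%

68.4


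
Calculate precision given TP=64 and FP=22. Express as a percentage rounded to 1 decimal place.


Precision = TP / (TP + FP) * 100
= 64 / (64 + 22)
= 64 / 86
= 0.7442
= 74.4%

74.4


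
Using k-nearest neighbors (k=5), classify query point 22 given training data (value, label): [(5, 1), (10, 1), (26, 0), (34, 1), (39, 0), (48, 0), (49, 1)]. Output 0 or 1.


Distances from query 22:
Point 26 (class 0): distance = 4
Point 10 (class 1): distance = 12
Point 34 (class 1): distance = 12
Point 39 (class 0): distance = 17
Point 5 (class 1): distance = 17
K=5 nearest neighbors: classes = [0, 1, 1, 0, 1]
Votes for class 1: 3 / 5
Majority vote => class 1

1


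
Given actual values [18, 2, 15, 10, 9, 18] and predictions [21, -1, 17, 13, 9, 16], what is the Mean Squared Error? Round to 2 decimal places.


Differences: [-3, 3, -2, -3, 0, 2]
Squared errors: [9, 9, 4, 9, 0, 4]
Sum of squared errors = 35
MSE = 35 / 6 = 5.83

5.83


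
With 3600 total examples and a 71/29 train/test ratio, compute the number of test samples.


Train samples = 3600 * 71% = 2556
Test samples = 3600 - 2556
= 1044

1044


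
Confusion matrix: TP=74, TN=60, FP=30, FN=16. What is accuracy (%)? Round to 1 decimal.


Accuracy = (TP + TN) / (TP + TN + FP + FN) * 100
= (74 + 60) / (74 + 60 + 30 + 16)
= 134 / 180
= 0.7444
= 74.4%

74.4


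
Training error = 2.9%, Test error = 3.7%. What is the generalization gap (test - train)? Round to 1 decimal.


Generalization gap = test_error - train_error
= 3.7 - 2.9
= 0.8%
A small gap suggests good generalization.

0.8


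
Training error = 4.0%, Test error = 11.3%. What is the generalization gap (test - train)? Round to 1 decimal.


Generalization gap = test_error - train_error
= 11.3 - 4.0
= 7.3%
A moderate gap.

7.3


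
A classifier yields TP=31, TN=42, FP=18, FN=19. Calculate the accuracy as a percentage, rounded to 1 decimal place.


Accuracy = (TP + TN) / (TP + TN + FP + FN) * 100
= (31 + 42) / (31 + 42 + 18 + 19)
= 73 / 110
= 0.6636
= 66.4%

66.4


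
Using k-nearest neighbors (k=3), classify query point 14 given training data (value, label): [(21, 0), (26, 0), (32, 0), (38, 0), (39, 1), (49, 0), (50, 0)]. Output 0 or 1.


Distances from query 14:
Point 21 (class 0): distance = 7
Point 26 (class 0): distance = 12
Point 32 (class 0): distance = 18
K=3 nearest neighbors: classes = [0, 0, 0]
Votes for class 1: 0 / 3
Majority vote => class 0

0


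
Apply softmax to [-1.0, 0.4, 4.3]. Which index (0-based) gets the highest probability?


Softmax is a monotonic transformation, so it preserves the argmax.
We need to find the index of the maximum logit.
Index 0: -1.0
Index 1: 0.4
Index 2: 4.3
Maximum logit = 4.3 at index 2

2


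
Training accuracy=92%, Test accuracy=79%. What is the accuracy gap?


Gap = train_accuracy - test_accuracy
= 92 - 79
= 13%
This gap suggests the model is overfitting.

13


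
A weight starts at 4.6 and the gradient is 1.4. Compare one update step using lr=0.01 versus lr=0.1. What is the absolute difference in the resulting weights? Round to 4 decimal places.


With lr=0.01: w_new = 4.6 - 0.01 * 1.4 = 4.586
With lr=0.1: w_new = 4.6 - 0.1 * 1.4 = 4.46
Absolute difference = |4.586 - 4.46|
= 0.1260

0.1260


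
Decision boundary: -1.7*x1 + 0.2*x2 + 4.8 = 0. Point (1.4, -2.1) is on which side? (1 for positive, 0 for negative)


Compute -1.7 * 1.4 + 0.2 * -2.1 + 4.8
= -2.38 + -0.42 + 4.8
= 2.0
Since 2.0 >= 0, the point is on the positive side.

1


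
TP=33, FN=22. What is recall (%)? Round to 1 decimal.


Recall = TP / (TP + FN) * 100
= 33 / (33 + 22)
= 33 / 55
= 0.6
= 60.0%

60.0


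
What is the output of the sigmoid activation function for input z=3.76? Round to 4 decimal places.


sigmoid(z) = 1 / (1 + exp(-z))
exp(-(3.76)) = exp(-3.76) = 0.0233
1 + 0.0233 = 1.0233
1 / 1.0233 = 0.9772

0.9772


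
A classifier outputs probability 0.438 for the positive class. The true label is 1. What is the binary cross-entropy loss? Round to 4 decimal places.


For y=1: Loss = -log(p)
= -log(0.438)
= -(-0.8255)
= 0.8255

0.8255


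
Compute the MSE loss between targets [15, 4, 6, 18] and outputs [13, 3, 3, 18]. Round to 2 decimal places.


Differences: [2, 1, 3, 0]
Squared errors: [4, 1, 9, 0]
Sum of squared errors = 14
MSE = 14 / 4 = 3.50

3.50


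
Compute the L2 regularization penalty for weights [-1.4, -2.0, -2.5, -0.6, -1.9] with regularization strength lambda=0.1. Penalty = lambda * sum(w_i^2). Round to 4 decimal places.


Squaring each weight:
(-1.4)^2 = 1.96
(-2.0)^2 = 4.0
(-2.5)^2 = 6.25
(-0.6)^2 = 0.36
(-1.9)^2 = 3.61
Sum of squares = 16.18
Penalty = 0.1 * 16.18 = 1.6180

1.6180


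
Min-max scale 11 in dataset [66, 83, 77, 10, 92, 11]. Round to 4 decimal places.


Min = 10, Max = 92
Range = 92 - 10 = 82
Scaled = (x - min) / (max - min)
= (11 - 10) / 82
= 1 / 82
= 0.0122

0.0122


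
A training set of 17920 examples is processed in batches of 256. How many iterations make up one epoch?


Iterations per epoch = dataset_size / batch_size
= 17920 / 256
= 70

70


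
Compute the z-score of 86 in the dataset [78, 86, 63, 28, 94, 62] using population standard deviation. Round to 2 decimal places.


Mean = (78 + 86 + 63 + 28 + 94 + 62) / 6 = 68.5
Variance = sum((x_i - mean)^2) / n = 459.9167
Std = sqrt(459.9167) = 21.4457
Z = (x - mean) / std
= (86 - 68.5) / 21.4457
= 17.5 / 21.4457
= 0.82

0.82


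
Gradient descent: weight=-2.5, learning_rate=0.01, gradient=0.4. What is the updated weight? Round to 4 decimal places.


w_new = w_old - lr * gradient
= -2.5 - 0.01 * 0.4
= -2.5 - (0.004)
= -2.5040

-2.5040


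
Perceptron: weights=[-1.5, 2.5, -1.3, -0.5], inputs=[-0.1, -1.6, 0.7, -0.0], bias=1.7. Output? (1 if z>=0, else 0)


z = w . x + b
= -1.5*-0.1 + 2.5*-1.6 + -1.3*0.7 + -0.5*-0.0 + 1.7
= 0.15 + -4.0 + -0.91 + 0.0 + 1.7
= -4.76 + 1.7
= -3.06
Since z = -3.06 < 0, output = 0

0


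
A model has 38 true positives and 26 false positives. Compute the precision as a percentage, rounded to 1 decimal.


Precision = TP / (TP + FP) * 100
= 38 / (38 + 26)
= 38 / 64
= 0.5938
= 59.4%

59.4


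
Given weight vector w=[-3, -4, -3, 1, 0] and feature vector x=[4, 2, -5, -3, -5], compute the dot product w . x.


Element-wise products:
-3 * 4 = -12
-4 * 2 = -8
-3 * -5 = 15
1 * -3 = -3
0 * -5 = 0
Sum = -12 + -8 + 15 + -3 + 0
= -8

-8


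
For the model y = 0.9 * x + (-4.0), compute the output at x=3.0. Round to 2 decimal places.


y = 0.9 * 3.0 + (-4.0)
= 2.7 + (-4.0)
= -1.30

-1.30


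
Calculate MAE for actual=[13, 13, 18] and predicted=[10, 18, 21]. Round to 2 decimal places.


Absolute errors: [3, 5, 3]
Sum of absolute errors = 11
MAE = 11 / 3 = 3.67

3.67


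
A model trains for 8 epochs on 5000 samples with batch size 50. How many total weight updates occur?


Iterations per epoch = 5000 / 50 = 100
Total updates = iterations_per_epoch * epochs
= 100 * 8
= 800

800


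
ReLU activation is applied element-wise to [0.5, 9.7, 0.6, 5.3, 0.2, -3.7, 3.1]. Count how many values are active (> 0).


ReLU(x) = max(0, x) for each element:
ReLU(0.5) = 0.5
ReLU(9.7) = 9.7
ReLU(0.6) = 0.6
ReLU(5.3) = 5.3
ReLU(0.2) = 0.2
ReLU(-3.7) = 0
ReLU(3.1) = 3.1
Active neurons (>0): 6

6


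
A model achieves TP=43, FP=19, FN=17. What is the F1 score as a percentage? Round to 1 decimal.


Precision = TP / (TP + FP) = 43 / 62 = 0.6935
Recall = TP / (TP + FN) = 43 / 60 = 0.7167
F1 = 2 * P * R / (P + R)
= 2 * 0.6935 * 0.7167 / (0.6935 + 0.7167)
= 0.9941 / 1.4102
= 0.7049
As percentage: 70.5%

70.5


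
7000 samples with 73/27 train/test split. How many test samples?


Train samples = 7000 * 73% = 5110
Test samples = 7000 - 5110
= 1890

1890


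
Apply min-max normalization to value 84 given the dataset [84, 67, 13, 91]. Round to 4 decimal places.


Min = 13, Max = 91
Range = 91 - 13 = 78
Scaled = (x - min) / (max - min)
= (84 - 13) / 78
= 71 / 78
= 0.9103

0.9103


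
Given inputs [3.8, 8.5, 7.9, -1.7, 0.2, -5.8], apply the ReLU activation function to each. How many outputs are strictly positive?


ReLU(x) = max(0, x) for each element:
ReLU(3.8) = 3.8
ReLU(8.5) = 8.5
ReLU(7.9) = 7.9
ReLU(-1.7) = 0
ReLU(0.2) = 0.2
ReLU(-5.8) = 0
Active neurons (>0): 4

4


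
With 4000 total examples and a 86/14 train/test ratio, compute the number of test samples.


Train samples = 4000 * 86% = 3440
Test samples = 4000 - 3440
= 560

560


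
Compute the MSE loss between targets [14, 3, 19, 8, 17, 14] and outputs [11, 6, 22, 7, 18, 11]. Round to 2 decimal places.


Differences: [3, -3, -3, 1, -1, 3]
Squared errors: [9, 9, 9, 1, 1, 9]
Sum of squared errors = 38
MSE = 38 / 6 = 6.33

6.33


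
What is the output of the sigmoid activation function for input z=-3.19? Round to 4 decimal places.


sigmoid(z) = 1 / (1 + exp(-z))
exp(-(-3.19)) = exp(3.19) = 24.2884
1 + 24.2884 = 25.2884
1 / 25.2884 = 0.0395

0.0395


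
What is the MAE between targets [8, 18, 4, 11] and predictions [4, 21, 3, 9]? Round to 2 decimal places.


Absolute errors: [4, 3, 1, 2]
Sum of absolute errors = 10
MAE = 10 / 4 = 2.50

2.50


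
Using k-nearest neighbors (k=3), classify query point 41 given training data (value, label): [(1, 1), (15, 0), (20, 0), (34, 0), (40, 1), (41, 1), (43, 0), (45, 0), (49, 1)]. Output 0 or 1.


Distances from query 41:
Point 41 (class 1): distance = 0
Point 40 (class 1): distance = 1
Point 43 (class 0): distance = 2
K=3 nearest neighbors: classes = [1, 1, 0]
Votes for class 1: 2 / 3
Majority vote => class 1

1


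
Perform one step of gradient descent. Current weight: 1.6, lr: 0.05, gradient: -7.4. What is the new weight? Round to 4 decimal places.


w_new = w_old - lr * gradient
= 1.6 - 0.05 * -7.4
= 1.6 - (-0.37)
= 1.9700

1.9700


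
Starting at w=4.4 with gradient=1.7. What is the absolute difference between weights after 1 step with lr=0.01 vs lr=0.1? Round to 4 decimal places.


With lr=0.01: w_new = 4.4 - 0.01 * 1.7 = 4.383
With lr=0.1: w_new = 4.4 - 0.1 * 1.7 = 4.23
Absolute difference = |4.383 - 4.23|
= 0.1530

0.1530


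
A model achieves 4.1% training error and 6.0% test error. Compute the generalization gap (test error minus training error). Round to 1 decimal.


Generalization gap = test_error - train_error
= 6.0 - 4.1
= 1.9%
A small gap suggests good generalization.

1.9


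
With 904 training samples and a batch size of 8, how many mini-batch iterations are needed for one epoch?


Iterations per epoch = dataset_size / batch_size
= 904 / 8
= 113

113


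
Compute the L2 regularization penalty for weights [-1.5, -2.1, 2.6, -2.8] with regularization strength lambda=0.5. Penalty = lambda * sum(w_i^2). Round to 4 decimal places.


Squaring each weight:
(-1.5)^2 = 2.25
(-2.1)^2 = 4.41
2.6^2 = 6.76
(-2.8)^2 = 7.84
Sum of squares = 21.26
Penalty = 0.5 * 21.26 = 10.6300

10.6300


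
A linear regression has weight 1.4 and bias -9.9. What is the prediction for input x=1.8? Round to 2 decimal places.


y = 1.4 * 1.8 + (-9.9)
= 2.52 + (-9.9)
= -7.38

-7.38


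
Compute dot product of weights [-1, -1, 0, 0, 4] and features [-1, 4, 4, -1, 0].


Element-wise products:
-1 * -1 = 1
-1 * 4 = -4
0 * 4 = 0
0 * -1 = 0
4 * 0 = 0
Sum = 1 + -4 + 0 + 0 + 0
= -3

-3


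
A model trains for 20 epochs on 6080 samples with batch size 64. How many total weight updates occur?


Iterations per epoch = 6080 / 64 = 95
Total updates = iterations_per_epoch * epochs
= 95 * 20
= 1900

1900


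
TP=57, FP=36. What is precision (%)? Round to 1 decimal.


Precision = TP / (TP + FP) * 100
= 57 / (57 + 36)
= 57 / 93
= 0.6129
= 61.3%

61.3


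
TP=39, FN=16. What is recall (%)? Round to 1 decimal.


Recall = TP / (TP + FN) * 100
= 39 / (39 + 16)
= 39 / 55
= 0.7091
= 70.9%

70.9


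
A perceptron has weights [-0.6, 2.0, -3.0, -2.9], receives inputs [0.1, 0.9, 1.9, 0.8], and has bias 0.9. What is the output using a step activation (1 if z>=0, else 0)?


z = w . x + b
= -0.6*0.1 + 2.0*0.9 + -3.0*1.9 + -2.9*0.8 + 0.9
= -0.06 + 1.8 + -5.7 + -2.32 + 0.9
= -6.28 + 0.9
= -5.38
Since z = -5.38 < 0, output = 0

0


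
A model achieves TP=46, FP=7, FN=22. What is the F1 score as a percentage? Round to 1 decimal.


Precision = TP / (TP + FP) = 46 / 53 = 0.8679
Recall = TP / (TP + FN) = 46 / 68 = 0.6765
F1 = 2 * P * R / (P + R)
= 2 * 0.8679 * 0.6765 / (0.8679 + 0.6765)
= 1.1743 / 1.5444
= 0.7603
As percentage: 76.0%

76.0


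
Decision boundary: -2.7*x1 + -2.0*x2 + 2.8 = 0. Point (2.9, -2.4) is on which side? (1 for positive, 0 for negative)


Compute -2.7 * 2.9 + -2.0 * -2.4 + 2.8
= -7.83 + 4.8 + 2.8
= -0.23
Since -0.23 < 0, the point is on the negative side.

0


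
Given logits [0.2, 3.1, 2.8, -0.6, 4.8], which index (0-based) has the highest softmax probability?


Softmax is a monotonic transformation, so it preserves the argmax.
We need to find the index of the maximum logit.
Index 0: 0.2
Index 1: 3.1
Index 2: 2.8
Index 3: -0.6
Index 4: 4.8
Maximum logit = 4.8 at index 4

4


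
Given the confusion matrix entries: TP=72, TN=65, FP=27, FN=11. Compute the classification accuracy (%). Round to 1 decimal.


Accuracy = (TP + TN) / (TP + TN + FP + FN) * 100
= (72 + 65) / (72 + 65 + 27 + 11)
= 137 / 175
= 0.7829
= 78.3%

78.3


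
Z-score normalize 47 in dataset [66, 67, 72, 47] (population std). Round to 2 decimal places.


Mean = (66 + 67 + 72 + 47) / 4 = 63.0
Variance = sum((x_i - mean)^2) / n = 90.5
Std = sqrt(90.5) = 9.5131
Z = (x - mean) / std
= (47 - 63.0) / 9.5131
= -16.0 / 9.5131
= -1.68

-1.68


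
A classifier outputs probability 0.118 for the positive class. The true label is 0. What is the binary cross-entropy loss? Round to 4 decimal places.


For y=0: Loss = -log(1-p)
= -log(1 - 0.118)
= -log(0.882)
= -(-0.1256)
= 0.1256

0.1256


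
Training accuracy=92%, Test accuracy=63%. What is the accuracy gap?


Gap = train_accuracy - test_accuracy
= 92 - 63
= 29%
This large gap strongly indicates overfitting.

29


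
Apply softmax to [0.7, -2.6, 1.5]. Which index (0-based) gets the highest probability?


Softmax is a monotonic transformation, so it preserves the argmax.
We need to find the index of the maximum logit.
Index 0: 0.7
Index 1: -2.6
Index 2: 1.5
Maximum logit = 1.5 at index 2

2


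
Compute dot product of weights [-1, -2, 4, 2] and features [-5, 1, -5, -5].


Element-wise products:
-1 * -5 = 5
-2 * 1 = -2
4 * -5 = -20
2 * -5 = -10
Sum = 5 + -2 + -20 + -10
= -27

-27


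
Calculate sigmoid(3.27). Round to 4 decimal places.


sigmoid(z) = 1 / (1 + exp(-z))
exp(-(3.27)) = exp(-3.27) = 0.038
1 + 0.038 = 1.038
1 / 1.038 = 0.9634

0.9634


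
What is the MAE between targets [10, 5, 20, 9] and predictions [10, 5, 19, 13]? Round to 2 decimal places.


Absolute errors: [0, 0, 1, 4]
Sum of absolute errors = 5
MAE = 5 / 4 = 1.25

1.25


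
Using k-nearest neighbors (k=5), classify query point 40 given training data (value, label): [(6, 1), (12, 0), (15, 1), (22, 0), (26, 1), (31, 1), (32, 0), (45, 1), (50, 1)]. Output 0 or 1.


Distances from query 40:
Point 45 (class 1): distance = 5
Point 32 (class 0): distance = 8
Point 31 (class 1): distance = 9
Point 50 (class 1): distance = 10
Point 26 (class 1): distance = 14
K=5 nearest neighbors: classes = [1, 0, 1, 1, 1]
Votes for class 1: 4 / 5
Majority vote => class 1

1


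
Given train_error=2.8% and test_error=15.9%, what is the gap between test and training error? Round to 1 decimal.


Generalization gap = test_error - train_error
= 15.9 - 2.8
= 13.1%
A large gap suggests overfitting.

13.1


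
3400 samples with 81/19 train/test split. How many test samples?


Train samples = 3400 * 81% = 2754
Test samples = 3400 - 2754
= 646

646


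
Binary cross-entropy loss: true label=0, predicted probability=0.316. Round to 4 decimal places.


For y=0: Loss = -log(1-p)
= -log(1 - 0.316)
= -log(0.684)
= -(-0.3798)
= 0.3798

0.3798


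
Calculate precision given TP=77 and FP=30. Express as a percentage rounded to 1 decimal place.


Precision = TP / (TP + FP) * 100
= 77 / (77 + 30)
= 77 / 107
= 0.7196
= 72.0%

72.0


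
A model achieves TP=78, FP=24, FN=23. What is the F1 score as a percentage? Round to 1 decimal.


Precision = TP / (TP + FP) = 78 / 102 = 0.7647
Recall = TP / (TP + FN) = 78 / 101 = 0.7723
F1 = 2 * P * R / (P + R)
= 2 * 0.7647 * 0.7723 / (0.7647 + 0.7723)
= 1.1811 / 1.537
= 0.7685
As percentage: 76.8%

76.8


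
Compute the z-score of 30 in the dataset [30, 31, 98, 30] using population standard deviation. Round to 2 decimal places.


Mean = (30 + 31 + 98 + 30) / 4 = 47.25
Variance = sum((x_i - mean)^2) / n = 858.6875
Std = sqrt(858.6875) = 29.3034
Z = (x - mean) / std
= (30 - 47.25) / 29.3034
= -17.25 / 29.3034
= -0.59

-0.59


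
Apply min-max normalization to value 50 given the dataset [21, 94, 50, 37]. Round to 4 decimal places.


Min = 21, Max = 94
Range = 94 - 21 = 73
Scaled = (x - min) / (max - min)
= (50 - 21) / 73
= 29 / 73
= 0.3973

0.3973


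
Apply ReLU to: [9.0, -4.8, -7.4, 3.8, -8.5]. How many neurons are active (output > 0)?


ReLU(x) = max(0, x) for each element:
ReLU(9.0) = 9.0
ReLU(-4.8) = 0
ReLU(-7.4) = 0
ReLU(3.8) = 3.8
ReLU(-8.5) = 0
Active neurons (>0): 2

2


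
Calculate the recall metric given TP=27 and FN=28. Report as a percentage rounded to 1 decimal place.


Recall = TP / (TP + FN) * 100
= 27 / (27 + 28)
= 27 / 55
= 0.4909
= 49.1%

49.1


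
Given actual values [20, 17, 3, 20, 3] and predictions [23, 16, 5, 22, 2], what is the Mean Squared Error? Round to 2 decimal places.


Differences: [-3, 1, -2, -2, 1]
Squared errors: [9, 1, 4, 4, 1]
Sum of squared errors = 19
MSE = 19 / 5 = 3.80

3.80


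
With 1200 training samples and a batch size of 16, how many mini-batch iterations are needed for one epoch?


Iterations per epoch = dataset_size / batch_size
= 1200 / 16
= 75

75


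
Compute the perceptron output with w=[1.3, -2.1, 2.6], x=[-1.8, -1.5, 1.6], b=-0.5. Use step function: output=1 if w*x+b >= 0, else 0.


z = w . x + b
= 1.3*-1.8 + -2.1*-1.5 + 2.6*1.6 + -0.5
= -2.34 + 3.15 + 4.16 + -0.5
= 4.97 + -0.5
= 4.47
Since z = 4.47 >= 0, output = 1

1


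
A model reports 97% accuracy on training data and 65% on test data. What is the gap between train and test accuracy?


Gap = train_accuracy - test_accuracy
= 97 - 65
= 32%
This large gap strongly indicates overfitting.

32


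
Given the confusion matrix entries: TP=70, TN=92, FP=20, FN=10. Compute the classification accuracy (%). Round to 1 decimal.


Accuracy = (TP + TN) / (TP + TN + FP + FN) * 100
= (70 + 92) / (70 + 92 + 20 + 10)
= 162 / 192
= 0.8438
= 84.4%

84.4


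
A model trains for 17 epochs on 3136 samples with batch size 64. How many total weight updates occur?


Iterations per epoch = 3136 / 64 = 49
Total updates = iterations_per_epoch * epochs
= 49 * 17
= 833

833


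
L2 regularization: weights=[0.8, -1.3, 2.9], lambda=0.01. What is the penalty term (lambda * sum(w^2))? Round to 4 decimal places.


Squaring each weight:
0.8^2 = 0.64
(-1.3)^2 = 1.69
2.9^2 = 8.41
Sum of squares = 10.74
Penalty = 0.01 * 10.74 = 0.1074

0.1074


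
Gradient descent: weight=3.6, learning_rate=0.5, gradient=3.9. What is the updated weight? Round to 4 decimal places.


w_new = w_old - lr * gradient
= 3.6 - 0.5 * 3.9
= 3.6 - (1.95)
= 1.6500

1.6500


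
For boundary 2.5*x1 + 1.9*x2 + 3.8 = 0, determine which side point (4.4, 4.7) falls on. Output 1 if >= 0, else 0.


Compute 2.5 * 4.4 + 1.9 * 4.7 + 3.8
= 11.0 + 8.93 + 3.8
= 23.73
Since 23.73 >= 0, the point is on the positive side.

1


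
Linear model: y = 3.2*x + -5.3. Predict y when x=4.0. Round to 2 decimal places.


y = 3.2 * 4.0 + (-5.3)
= 12.8 + (-5.3)
= 7.50

7.50


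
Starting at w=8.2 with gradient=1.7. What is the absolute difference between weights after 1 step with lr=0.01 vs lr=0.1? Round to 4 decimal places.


With lr=0.01: w_new = 8.2 - 0.01 * 1.7 = 8.183
With lr=0.1: w_new = 8.2 - 0.1 * 1.7 = 8.03
Absolute difference = |8.183 - 8.03|
= 0.1530

0.1530


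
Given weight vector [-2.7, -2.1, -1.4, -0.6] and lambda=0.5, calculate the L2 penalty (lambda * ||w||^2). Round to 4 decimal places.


Squaring each weight:
(-2.7)^2 = 7.29
(-2.1)^2 = 4.41
(-1.4)^2 = 1.96
(-0.6)^2 = 0.36
Sum of squares = 14.02
Penalty = 0.5 * 14.02 = 7.0100

7.0100


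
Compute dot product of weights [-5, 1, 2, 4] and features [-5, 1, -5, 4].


Element-wise products:
-5 * -5 = 25
1 * 1 = 1
2 * -5 = -10
4 * 4 = 16
Sum = 25 + 1 + -10 + 16
= 32

32


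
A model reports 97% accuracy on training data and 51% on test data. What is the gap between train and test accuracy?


Gap = train_accuracy - test_accuracy
= 97 - 51
= 46%
This large gap strongly indicates overfitting.

46


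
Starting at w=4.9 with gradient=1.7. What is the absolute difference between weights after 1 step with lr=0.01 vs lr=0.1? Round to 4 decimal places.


With lr=0.01: w_new = 4.9 - 0.01 * 1.7 = 4.883
With lr=0.1: w_new = 4.9 - 0.1 * 1.7 = 4.73
Absolute difference = |4.883 - 4.73|
= 0.1530

0.1530


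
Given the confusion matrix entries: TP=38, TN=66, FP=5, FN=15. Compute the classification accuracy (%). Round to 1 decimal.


Accuracy = (TP + TN) / (TP + TN + FP + FN) * 100
= (38 + 66) / (38 + 66 + 5 + 15)
= 104 / 124
= 0.8387
= 83.9%

83.9


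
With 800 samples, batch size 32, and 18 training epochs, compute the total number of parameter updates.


Iterations per epoch = 800 / 32 = 25
Total updates = iterations_per_epoch * epochs
= 25 * 18
= 450

450


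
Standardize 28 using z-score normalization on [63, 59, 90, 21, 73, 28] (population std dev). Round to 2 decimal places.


Mean = (63 + 59 + 90 + 21 + 73 + 28) / 6 = 55.6667
Variance = sum((x_i - mean)^2) / n = 585.2222
Std = sqrt(585.2222) = 24.1914
Z = (x - mean) / std
= (28 - 55.6667) / 24.1914
= -27.6667 / 24.1914
= -1.14

-1.14
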